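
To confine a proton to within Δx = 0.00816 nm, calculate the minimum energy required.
77.907 meV

Localizing a particle requires giving it sufficient momentum uncertainty:

1. From uncertainty principle: Δp ≥ ℏ/(2Δx)
   Δp_min = (1.055e-34 J·s) / (2 × 8.160e-12 m)
   Δp_min = 6.462e-24 kg·m/s

2. This momentum uncertainty corresponds to kinetic energy:
   KE ≈ (Δp)²/(2m) = (6.462e-24)²/(2 × 1.673e-27 kg)
   KE = 1.248e-20 J = 77.907 meV

Tighter localization requires more energy.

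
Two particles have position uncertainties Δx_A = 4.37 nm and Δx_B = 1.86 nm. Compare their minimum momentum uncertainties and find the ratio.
Particle B has the larger minimum momentum uncertainty, by a factor of 2.35.

For each particle, the minimum momentum uncertainty is Δp_min = ℏ/(2Δx):

Particle A: Δp_A = ℏ/(2×4.370e-09 m) = 1.207e-26 kg·m/s
Particle B: Δp_B = ℏ/(2×1.860e-09 m) = 2.835e-26 kg·m/s

Ratio: Δp_B/Δp_A = 2.35

Since Δp_min ∝ 1/Δx, the particle with smaller position uncertainty (B) has larger momentum uncertainty.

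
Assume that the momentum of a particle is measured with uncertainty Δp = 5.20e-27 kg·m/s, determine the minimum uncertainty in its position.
10.140 nm

Using the Heisenberg uncertainty principle:
ΔxΔp ≥ ℏ/2

The minimum uncertainty in position is:
Δx_min = ℏ/(2Δp)
Δx_min = (1.055e-34 J·s) / (2 × 5.200e-27 kg·m/s)
Δx_min = 1.014e-08 m = 10.140 nm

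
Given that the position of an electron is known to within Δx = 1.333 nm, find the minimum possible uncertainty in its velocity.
43.424 km/s

Using the Heisenberg uncertainty principle and Δp = mΔv:
ΔxΔp ≥ ℏ/2
Δx(mΔv) ≥ ℏ/2

The minimum uncertainty in velocity is:
Δv_min = ℏ/(2mΔx)
Δv_min = (1.055e-34 J·s) / (2 × 9.109e-31 kg × 1.333e-09 m)
Δv_min = 4.342e+04 m/s = 43.424 km/s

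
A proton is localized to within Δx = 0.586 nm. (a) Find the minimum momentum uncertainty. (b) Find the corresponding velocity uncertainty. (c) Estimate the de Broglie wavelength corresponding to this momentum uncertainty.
(a) Δp_min = 8.998 × 10^-26 kg·m/s
(b) Δv_min = 53.796 m/s
(c) λ_dB = 7.364 nm

Step-by-step:

(a) From the uncertainty principle:
Δp_min = ℏ/(2Δx) = (1.055e-34 J·s)/(2 × 5.860e-10 m) = 8.998e-26 kg·m/s

(b) The velocity uncertainty:
Δv = Δp/m = (8.998e-26 kg·m/s)/(1.673e-27 kg) = 5.380e+01 m/s = 53.796 m/s

(c) The de Broglie wavelength for this momentum:
λ = h/p = (6.626e-34 J·s)/(8.998e-26 kg·m/s) = 7.364e-09 m = 7.364 nm

Note: The de Broglie wavelength is comparable to the localization size, as expected from wave-particle duality.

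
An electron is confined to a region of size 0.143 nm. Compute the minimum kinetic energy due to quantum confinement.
465.791 meV

Using the uncertainty principle:

1. Position uncertainty: Δx ≈ 1.430e-10 m
2. Minimum momentum uncertainty: Δp = ℏ/(2Δx) = 3.687e-25 kg·m/s
3. Minimum kinetic energy:
   KE = (Δp)²/(2m) = (3.687e-25)²/(2 × 9.109e-31 kg)
   KE = 7.463e-20 J = 465.791 meV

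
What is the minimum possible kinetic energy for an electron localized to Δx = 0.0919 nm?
1.128 eV

Localizing a particle requires giving it sufficient momentum uncertainty:

1. From uncertainty principle: Δp ≥ ℏ/(2Δx)
   Δp_min = (1.055e-34 J·s) / (2 × 9.190e-11 m)
   Δp_min = 5.738e-25 kg·m/s

2. This momentum uncertainty corresponds to kinetic energy:
   KE ≈ (Δp)²/(2m) = (5.738e-25)²/(2 × 9.109e-31 kg)
   KE = 1.807e-19 J = 1.128 eV

Tighter localization requires more energy.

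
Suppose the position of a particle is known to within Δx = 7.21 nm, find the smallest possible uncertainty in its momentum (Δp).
7.313 × 10^-27 kg·m/s

Using the Heisenberg uncertainty principle:
ΔxΔp ≥ ℏ/2

The minimum uncertainty in momentum is:
Δp_min = ℏ/(2Δx)
Δp_min = (1.055e-34 J·s) / (2 × 7.210e-09 m)
Δp_min = 7.313e-27 kg·m/s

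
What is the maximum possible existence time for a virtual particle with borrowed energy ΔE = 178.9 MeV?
1.840 ys

Using the energy-time uncertainty principle:
ΔEΔt ≥ ℏ/2

For a virtual particle borrowing energy ΔE, the maximum lifetime is:
Δt_max = ℏ/(2ΔE)

Converting energy:
ΔE = 178.9 MeV = 2.866e-11 J

Δt_max = (1.055e-34 J·s) / (2 × 2.866e-11 J)
Δt_max = 1.840e-24 s = 1.840 ys

Virtual particles with higher borrowed energy exist for shorter times.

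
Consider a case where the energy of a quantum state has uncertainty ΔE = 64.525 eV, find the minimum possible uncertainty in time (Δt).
5.100 as

Using the energy-time uncertainty principle:
ΔEΔt ≥ ℏ/2

The minimum uncertainty in time is:
Δt_min = ℏ/(2ΔE)
Δt_min = (1.055e-34 J·s) / (2 × 1.034e-17 J)
Δt_min = 5.100e-18 s = 5.100 as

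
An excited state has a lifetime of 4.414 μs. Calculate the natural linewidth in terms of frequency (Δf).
18.028 kHz

Using the energy-time uncertainty principle and E = hf:
ΔEΔt ≥ ℏ/2
hΔf·Δt ≥ ℏ/2

The minimum frequency uncertainty is:
Δf = ℏ/(2hτ) = 1/(4πτ)
Δf = 1/(4π × 4.414e-06 s)
Δf = 1.803e+04 Hz = 18.028 kHz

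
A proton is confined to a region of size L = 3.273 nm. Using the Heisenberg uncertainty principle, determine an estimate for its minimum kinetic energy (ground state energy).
484.242 neV

Using the uncertainty principle to estimate ground state energy:

1. The position uncertainty is approximately the confinement size:
   Δx ≈ L = 3.273e-09 m

2. From ΔxΔp ≥ ℏ/2, the minimum momentum uncertainty is:
   Δp ≈ ℏ/(2L) = 1.611e-26 kg·m/s

3. The kinetic energy is approximately:
   KE ≈ (Δp)²/(2m) = (1.611e-26)²/(2 × 1.673e-27 kg)
   KE ≈ 7.758e-26 J = 484.242 neV

This is an order-of-magnitude estimate of the ground state energy.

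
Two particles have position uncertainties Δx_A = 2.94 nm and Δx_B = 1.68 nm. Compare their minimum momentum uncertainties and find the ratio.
Particle B has the larger minimum momentum uncertainty, by a factor of 1.75.

For each particle, the minimum momentum uncertainty is Δp_min = ℏ/(2Δx):

Particle A: Δp_A = ℏ/(2×2.940e-09 m) = 1.793e-26 kg·m/s
Particle B: Δp_B = ℏ/(2×1.680e-09 m) = 3.139e-26 kg·m/s

Ratio: Δp_B/Δp_A = 1.75

Since Δp_min ∝ 1/Δx, the particle with smaller position uncertainty (B) has larger momentum uncertainty.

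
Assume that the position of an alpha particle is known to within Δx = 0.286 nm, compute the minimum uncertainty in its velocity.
27.746 m/s

Using the Heisenberg uncertainty principle and Δp = mΔv:
ΔxΔp ≥ ℏ/2
Δx(mΔv) ≥ ℏ/2

The minimum uncertainty in velocity is:
Δv_min = ℏ/(2mΔx)
Δv_min = (1.055e-34 J·s) / (2 × 6.645e-27 kg × 2.860e-10 m)
Δv_min = 2.775e+01 m/s = 27.746 m/s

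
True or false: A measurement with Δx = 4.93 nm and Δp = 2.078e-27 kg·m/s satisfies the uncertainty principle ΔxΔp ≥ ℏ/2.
No, it violates the uncertainty principle (impossible measurement).

Calculate the product ΔxΔp:
ΔxΔp = (4.930e-09 m) × (2.078e-27 kg·m/s)
ΔxΔp = 1.024e-35 J·s

Compare to the minimum allowed value ℏ/2:
ℏ/2 = 5.273e-35 J·s

Since ΔxΔp = 1.024e-35 J·s < 5.273e-35 J·s = ℏ/2,
the measurement violates the uncertainty principle.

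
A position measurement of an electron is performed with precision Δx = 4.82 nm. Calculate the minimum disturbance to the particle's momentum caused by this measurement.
1.094 × 10^-26 kg·m/s

The uncertainty principle implies that measuring position disturbs momentum:
ΔxΔp ≥ ℏ/2

When we measure position with precision Δx, we necessarily introduce a momentum uncertainty:
Δp ≥ ℏ/(2Δx)
Δp_min = (1.055e-34 J·s) / (2 × 4.820e-09 m)
Δp_min = 1.094e-26 kg·m/s

The more precisely we measure position, the greater the momentum disturbance.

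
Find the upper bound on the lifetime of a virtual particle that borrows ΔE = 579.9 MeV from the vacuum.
5.675 × 10^-25 s

Using the energy-time uncertainty principle:
ΔEΔt ≥ ℏ/2

For a virtual particle borrowing energy ΔE, the maximum lifetime is:
Δt_max = ℏ/(2ΔE)

Converting energy:
ΔE = 579.9 MeV = 9.291e-11 J

Δt_max = (1.055e-34 J·s) / (2 × 9.291e-11 J)
Δt_max = 5.675e-25 s = 5.675 × 10^-25 s

Virtual particles with higher borrowed energy exist for shorter times.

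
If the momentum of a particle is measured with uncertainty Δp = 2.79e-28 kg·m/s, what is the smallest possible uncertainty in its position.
188.991 nm

Using the Heisenberg uncertainty principle:
ΔxΔp ≥ ℏ/2

The minimum uncertainty in position is:
Δx_min = ℏ/(2Δp)
Δx_min = (1.055e-34 J·s) / (2 × 2.790e-28 kg·m/s)
Δx_min = 1.890e-07 m = 188.991 nm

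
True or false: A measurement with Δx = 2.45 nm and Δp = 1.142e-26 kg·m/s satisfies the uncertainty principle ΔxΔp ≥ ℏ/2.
No, it violates the uncertainty principle (impossible measurement).

Calculate the product ΔxΔp:
ΔxΔp = (2.450e-09 m) × (1.142e-26 kg·m/s)
ΔxΔp = 2.798e-35 J·s

Compare to the minimum allowed value ℏ/2:
ℏ/2 = 5.273e-35 J·s

Since ΔxΔp = 2.798e-35 J·s < 5.273e-35 J·s = ℏ/2,
the measurement violates the uncertainty principle.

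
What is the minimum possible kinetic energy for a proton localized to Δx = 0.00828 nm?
75.665 meV

Localizing a particle requires giving it sufficient momentum uncertainty:

1. From uncertainty principle: Δp ≥ ℏ/(2Δx)
   Δp_min = (1.055e-34 J·s) / (2 × 8.280e-12 m)
   Δp_min = 6.368e-24 kg·m/s

2. This momentum uncertainty corresponds to kinetic energy:
   KE ≈ (Δp)²/(2m) = (6.368e-24)²/(2 × 1.673e-27 kg)
   KE = 1.212e-20 J = 75.665 meV

Tighter localization requires more energy.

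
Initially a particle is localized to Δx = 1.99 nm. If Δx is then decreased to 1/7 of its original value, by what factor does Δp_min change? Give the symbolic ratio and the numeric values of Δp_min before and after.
Original Δp_min = 2.650 × 10^-26 kg·m/s; new Δp'_min = 1.855 × 10^-25 kg·m/s; ratio Δp'_min/Δp_min = 7.

From the uncertainty principle ΔxΔp ≥ ℏ/2, the minimum momentum uncertainty is Δp_min = ℏ/(2Δx).

Original (Δx = 1.99 nm = 1.990e-09 m):
Δp_min = (1.055e-34 J·s)/(2 × 1.990e-09 m) = 2.650e-26 kg·m/s

When Δx → (1/7)Δx:
Δp'_min = ℏ/(2 × (1/7)Δx) = 7 × ℏ/(2Δx) = 7 × Δp_min
Δp'_min = 7 × 2.650e-26 kg·m/s = 1.855e-25 kg·m/s

Since Δp_min ∝ 1/Δx, when Δx is decreased to 1/7 of its original value, Δp_min increases to 7 times its original value.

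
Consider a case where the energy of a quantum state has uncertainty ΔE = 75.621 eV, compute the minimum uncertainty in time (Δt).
4.352 as

Using the energy-time uncertainty principle:
ΔEΔt ≥ ℏ/2

The minimum uncertainty in time is:
Δt_min = ℏ/(2ΔE)
Δt_min = (1.055e-34 J·s) / (2 × 1.212e-17 J)
Δt_min = 4.352e-18 s = 4.352 as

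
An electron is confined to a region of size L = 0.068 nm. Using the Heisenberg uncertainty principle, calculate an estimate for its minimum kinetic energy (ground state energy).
2.060 eV

Using the uncertainty principle to estimate ground state energy:

1. The position uncertainty is approximately the confinement size:
   Δx ≈ L = 6.800e-11 m

2. From ΔxΔp ≥ ℏ/2, the minimum momentum uncertainty is:
   Δp ≈ ℏ/(2L) = 7.754e-25 kg·m/s

3. The kinetic energy is approximately:
   KE ≈ (Δp)²/(2m) = (7.754e-25)²/(2 × 9.109e-31 kg)
   KE ≈ 3.300e-19 J = 2.060 eV

This is an order-of-magnitude estimate of the ground state energy.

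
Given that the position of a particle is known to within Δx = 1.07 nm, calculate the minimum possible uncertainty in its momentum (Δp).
4.928 × 10^-26 kg·m/s

Using the Heisenberg uncertainty principle:
ΔxΔp ≥ ℏ/2

The minimum uncertainty in momentum is:
Δp_min = ℏ/(2Δx)
Δp_min = (1.055e-34 J·s) / (2 × 1.070e-09 m)
Δp_min = 4.928e-26 kg·m/s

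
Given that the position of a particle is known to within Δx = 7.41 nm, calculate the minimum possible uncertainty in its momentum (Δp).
7.116 × 10^-27 kg·m/s

Using the Heisenberg uncertainty principle:
ΔxΔp ≥ ℏ/2

The minimum uncertainty in momentum is:
Δp_min = ℏ/(2Δx)
Δp_min = (1.055e-34 J·s) / (2 × 7.410e-09 m)
Δp_min = 7.116e-27 kg·m/s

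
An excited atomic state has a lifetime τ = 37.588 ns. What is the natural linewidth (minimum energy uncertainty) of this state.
8.756 neV

Using the energy-time uncertainty principle:
ΔEΔt ≥ ℏ/2

The lifetime τ represents the time uncertainty Δt.
The natural linewidth (minimum energy uncertainty) is:

ΔE = ℏ/(2τ)
ΔE = (1.055e-34 J·s) / (2 × 3.759e-08 s)
ΔE = 1.403e-27 J = 8.756 neV

This natural linewidth limits the precision of spectroscopic measurements.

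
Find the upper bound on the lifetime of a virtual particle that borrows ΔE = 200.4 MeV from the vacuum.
1.642 ys

Using the energy-time uncertainty principle:
ΔEΔt ≥ ℏ/2

For a virtual particle borrowing energy ΔE, the maximum lifetime is:
Δt_max = ℏ/(2ΔE)

Converting energy:
ΔE = 200.4 MeV = 3.211e-11 J

Δt_max = (1.055e-34 J·s) / (2 × 3.211e-11 J)
Δt_max = 1.642e-24 s = 1.642 ys

Virtual particles with higher borrowed energy exist for shorter times.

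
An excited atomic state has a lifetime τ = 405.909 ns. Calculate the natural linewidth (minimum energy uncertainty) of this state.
810.788 peV

Using the energy-time uncertainty principle:
ΔEΔt ≥ ℏ/2

The lifetime τ represents the time uncertainty Δt.
The natural linewidth (minimum energy uncertainty) is:

ΔE = ℏ/(2τ)
ΔE = (1.055e-34 J·s) / (2 × 4.059e-07 s)
ΔE = 1.299e-28 J = 810.788 peV

This natural linewidth limits the precision of spectroscopic measurements.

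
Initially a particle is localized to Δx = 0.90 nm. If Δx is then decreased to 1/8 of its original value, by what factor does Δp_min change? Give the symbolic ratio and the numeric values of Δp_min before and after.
Original Δp_min = 5.859 × 10^-26 kg·m/s; new Δp'_min = 4.687 × 10^-25 kg·m/s; ratio Δp'_min/Δp_min = 8.

From the uncertainty principle ΔxΔp ≥ ℏ/2, the minimum momentum uncertainty is Δp_min = ℏ/(2Δx).

Original (Δx = 0.90 nm = 9.000e-10 m):
Δp_min = (1.055e-34 J·s)/(2 × 9.000e-10 m) = 5.859e-26 kg·m/s

When Δx → (1/8)Δx:
Δp'_min = ℏ/(2 × (1/8)Δx) = 8 × ℏ/(2Δx) = 8 × Δp_min
Δp'_min = 8 × 5.859e-26 kg·m/s = 4.687e-25 kg·m/s

Since Δp_min ∝ 1/Δx, when Δx is decreased to 1/8 of its original value, Δp_min increases to 8 times its original value.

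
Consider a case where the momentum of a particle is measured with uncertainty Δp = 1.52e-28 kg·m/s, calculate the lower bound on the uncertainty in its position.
346.899 nm

Using the Heisenberg uncertainty principle:
ΔxΔp ≥ ℏ/2

The minimum uncertainty in position is:
Δx_min = ℏ/(2Δp)
Δx_min = (1.055e-34 J·s) / (2 × 1.520e-28 kg·m/s)
Δx_min = 3.469e-07 m = 346.899 nm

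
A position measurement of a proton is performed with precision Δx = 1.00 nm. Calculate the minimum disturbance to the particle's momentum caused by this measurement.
5.273 × 10^-26 kg·m/s

The uncertainty principle implies that measuring position disturbs momentum:
ΔxΔp ≥ ℏ/2

When we measure position with precision Δx, we necessarily introduce a momentum uncertainty:
Δp ≥ ℏ/(2Δx)
Δp_min = (1.055e-34 J·s) / (2 × 1.000e-09 m)
Δp_min = 5.273e-26 kg·m/s

The more precisely we measure position, the greater the momentum disturbance.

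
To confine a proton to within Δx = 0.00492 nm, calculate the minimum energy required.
214.301 meV

Localizing a particle requires giving it sufficient momentum uncertainty:

1. From uncertainty principle: Δp ≥ ℏ/(2Δx)
   Δp_min = (1.055e-34 J·s) / (2 × 4.920e-12 m)
   Δp_min = 1.072e-23 kg·m/s

2. This momentum uncertainty corresponds to kinetic energy:
   KE ≈ (Δp)²/(2m) = (1.072e-23)²/(2 × 1.673e-27 kg)
   KE = 3.433e-20 J = 214.301 meV

Tighter localization requires more energy.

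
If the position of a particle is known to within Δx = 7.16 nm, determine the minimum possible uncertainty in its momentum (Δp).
7.364 × 10^-27 kg·m/s

Using the Heisenberg uncertainty principle:
ΔxΔp ≥ ℏ/2

The minimum uncertainty in momentum is:
Δp_min = ℏ/(2Δx)
Δp_min = (1.055e-34 J·s) / (2 × 7.160e-09 m)
Δp_min = 7.364e-27 kg·m/s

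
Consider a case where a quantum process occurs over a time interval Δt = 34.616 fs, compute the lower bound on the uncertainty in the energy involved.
9.507 meV

Using the energy-time uncertainty principle:
ΔEΔt ≥ ℏ/2

The minimum uncertainty in energy is:
ΔE_min = ℏ/(2Δt)
ΔE_min = (1.055e-34 J·s) / (2 × 3.462e-14 s)
ΔE_min = 1.523e-21 J = 9.507 meV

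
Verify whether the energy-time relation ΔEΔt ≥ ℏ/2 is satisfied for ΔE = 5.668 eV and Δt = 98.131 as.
Yes, it satisfies the uncertainty relation.

Calculate the product ΔEΔt:
ΔE = 5.668 eV = 9.081e-19 J
ΔEΔt = (9.081e-19 J) × (9.813e-17 s)
ΔEΔt = 8.911e-35 J·s

Compare to the minimum allowed value ℏ/2:
ℏ/2 = 5.273e-35 J·s

Since ΔEΔt = 8.911e-35 J·s ≥ 5.273e-35 J·s = ℏ/2,
this satisfies the uncertainty relation.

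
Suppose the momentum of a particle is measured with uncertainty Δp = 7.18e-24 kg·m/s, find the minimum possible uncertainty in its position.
7.344 pm

Using the Heisenberg uncertainty principle:
ΔxΔp ≥ ℏ/2

The minimum uncertainty in position is:
Δx_min = ℏ/(2Δp)
Δx_min = (1.055e-34 J·s) / (2 × 7.180e-24 kg·m/s)
Δx_min = 7.344e-12 m = 7.344 pm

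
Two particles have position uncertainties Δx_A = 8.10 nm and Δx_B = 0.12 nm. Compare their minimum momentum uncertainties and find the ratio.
Particle B has the larger minimum momentum uncertainty, by a factor of 67.50.

For each particle, the minimum momentum uncertainty is Δp_min = ℏ/(2Δx):

Particle A: Δp_A = ℏ/(2×8.100e-09 m) = 6.510e-27 kg·m/s
Particle B: Δp_B = ℏ/(2×1.200e-10 m) = 4.394e-25 kg·m/s

Ratio: Δp_B/Δp_A = 67.50

Since Δp_min ∝ 1/Δx, the particle with smaller position uncertainty (B) has larger momentum uncertainty.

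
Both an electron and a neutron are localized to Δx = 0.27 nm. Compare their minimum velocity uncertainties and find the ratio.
The electron has the larger minimum velocity uncertainty, by a ratio of 1838.7.

For both particles, Δp_min = ℏ/(2Δx) = 1.953e-25 kg·m/s (same for both).

The velocity uncertainty is Δv = Δp/m:
- electron: Δv = 1.953e-25 / 9.109e-31 = 2.144e+05 m/s = 214.385 km/s
- neutron: Δv = 1.953e-25 / 1.675e-27 = 1.166e+02 m/s = 116.597 m/s

Ratio: 2.144e+05 / 1.166e+02 = 1838.7

The lighter particle has larger velocity uncertainty because Δv ∝ 1/m.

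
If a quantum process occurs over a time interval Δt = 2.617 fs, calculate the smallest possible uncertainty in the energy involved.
125.757 meV

Using the energy-time uncertainty principle:
ΔEΔt ≥ ℏ/2

The minimum uncertainty in energy is:
ΔE_min = ℏ/(2Δt)
ΔE_min = (1.055e-34 J·s) / (2 × 2.617e-15 s)
ΔE_min = 2.015e-20 J = 125.757 meV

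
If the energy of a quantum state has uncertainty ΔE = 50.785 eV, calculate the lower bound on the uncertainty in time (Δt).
6.480 as

Using the energy-time uncertainty principle:
ΔEΔt ≥ ℏ/2

The minimum uncertainty in time is:
Δt_min = ℏ/(2ΔE)
Δt_min = (1.055e-34 J·s) / (2 × 8.137e-18 J)
Δt_min = 6.480e-18 s = 6.480 as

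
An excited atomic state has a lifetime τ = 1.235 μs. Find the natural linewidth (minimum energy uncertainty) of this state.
266.483 peV

Using the energy-time uncertainty principle:
ΔEΔt ≥ ℏ/2

The lifetime τ represents the time uncertainty Δt.
The natural linewidth (minimum energy uncertainty) is:

ΔE = ℏ/(2τ)
ΔE = (1.055e-34 J·s) / (2 × 1.235e-06 s)
ΔE = 4.270e-29 J = 266.483 peV

This natural linewidth limits the precision of spectroscopic measurements.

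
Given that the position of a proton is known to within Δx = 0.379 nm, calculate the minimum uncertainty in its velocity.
83.178 m/s

Using the Heisenberg uncertainty principle and Δp = mΔv:
ΔxΔp ≥ ℏ/2
Δx(mΔv) ≥ ℏ/2

The minimum uncertainty in velocity is:
Δv_min = ℏ/(2mΔx)
Δv_min = (1.055e-34 J·s) / (2 × 1.673e-27 kg × 3.790e-10 m)
Δv_min = 8.318e+01 m/s = 83.178 m/s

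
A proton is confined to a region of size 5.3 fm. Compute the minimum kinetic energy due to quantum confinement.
184.673 keV

Using the uncertainty principle:

1. Position uncertainty: Δx ≈ 5.300e-15 m
2. Minimum momentum uncertainty: Δp = ℏ/(2Δx) = 9.949e-21 kg·m/s
3. Minimum kinetic energy:
   KE = (Δp)²/(2m) = (9.949e-21)²/(2 × 1.673e-27 kg)
   KE = 2.959e-14 J = 184.673 keV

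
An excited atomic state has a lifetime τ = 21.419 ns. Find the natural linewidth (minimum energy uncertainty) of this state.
15.365 neV

Using the energy-time uncertainty principle:
ΔEΔt ≥ ℏ/2

The lifetime τ represents the time uncertainty Δt.
The natural linewidth (minimum energy uncertainty) is:

ΔE = ℏ/(2τ)
ΔE = (1.055e-34 J·s) / (2 × 2.142e-08 s)
ΔE = 2.462e-27 J = 15.365 neV

This natural linewidth limits the precision of spectroscopic measurements.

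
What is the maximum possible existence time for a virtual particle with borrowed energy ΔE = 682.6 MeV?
4.821 × 10^-25 s

Using the energy-time uncertainty principle:
ΔEΔt ≥ ℏ/2

For a virtual particle borrowing energy ΔE, the maximum lifetime is:
Δt_max = ℏ/(2ΔE)

Converting energy:
ΔE = 682.6 MeV = 1.094e-10 J

Δt_max = (1.055e-34 J·s) / (2 × 1.094e-10 J)
Δt_max = 4.821e-25 s = 4.821 × 10^-25 s

Virtual particles with higher borrowed energy exist for shorter times.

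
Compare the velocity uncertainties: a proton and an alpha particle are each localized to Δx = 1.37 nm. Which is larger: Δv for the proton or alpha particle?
The proton has the larger minimum velocity uncertainty, by a ratio of 4.0.

For both particles, Δp_min = ℏ/(2Δx) = 3.849e-26 kg·m/s (same for both).

The velocity uncertainty is Δv = Δp/m:
- proton: Δv = 3.849e-26 / 1.673e-27 = 2.301e+01 m/s = 23.011 m/s
- alpha particle: Δv = 3.849e-26 / 6.645e-27 = 5.792e+00 m/s = 5.792 m/s

Ratio: 2.301e+01 / 5.792e+00 = 4.0

The lighter particle has larger velocity uncertainty because Δv ∝ 1/m.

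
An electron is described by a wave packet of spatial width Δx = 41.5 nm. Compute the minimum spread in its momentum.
1.271 × 10^-27 kg·m/s

For a wave packet, the spatial width Δx and momentum spread Δp are related by the uncertainty principle:
ΔxΔp ≥ ℏ/2

The minimum momentum spread is:
Δp_min = ℏ/(2Δx)
Δp_min = (1.055e-34 J·s) / (2 × 4.150e-08 m)
Δp_min = 1.271e-27 kg·m/s

A wave packet cannot have both a well-defined position and well-defined momentum.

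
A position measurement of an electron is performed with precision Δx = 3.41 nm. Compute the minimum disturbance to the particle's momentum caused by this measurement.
1.546 × 10^-26 kg·m/s

The uncertainty principle implies that measuring position disturbs momentum:
ΔxΔp ≥ ℏ/2

When we measure position with precision Δx, we necessarily introduce a momentum uncertainty:
Δp ≥ ℏ/(2Δx)
Δp_min = (1.055e-34 J·s) / (2 × 3.410e-09 m)
Δp_min = 1.546e-26 kg·m/s

The more precisely we measure position, the greater the momentum disturbance.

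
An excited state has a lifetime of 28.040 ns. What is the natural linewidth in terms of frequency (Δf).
2.838 MHz

Using the energy-time uncertainty principle and E = hf:
ΔEΔt ≥ ℏ/2
hΔf·Δt ≥ ℏ/2

The minimum frequency uncertainty is:
Δf = ℏ/(2hτ) = 1/(4πτ)
Δf = 1/(4π × 2.804e-08 s)
Δf = 2.838e+06 Hz = 2.838 MHz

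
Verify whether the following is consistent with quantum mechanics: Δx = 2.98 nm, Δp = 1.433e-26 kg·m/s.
No, it violates the uncertainty principle (impossible measurement).

Calculate the product ΔxΔp:
ΔxΔp = (2.980e-09 m) × (1.433e-26 kg·m/s)
ΔxΔp = 4.270e-35 J·s

Compare to the minimum allowed value ℏ/2:
ℏ/2 = 5.273e-35 J·s

Since ΔxΔp = 4.270e-35 J·s < 5.273e-35 J·s = ℏ/2,
the measurement violates the uncertainty principle.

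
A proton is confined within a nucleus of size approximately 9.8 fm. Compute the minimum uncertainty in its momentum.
5.380 × 10^-21 kg·m/s

Using the Heisenberg uncertainty principle:
ΔxΔp ≥ ℏ/2

With Δx ≈ L = 9.800e-15 m (the confinement size):
Δp_min = ℏ/(2Δx)
Δp_min = (1.055e-34 J·s) / (2 × 9.800e-15 m)
Δp_min = 5.380e-21 kg·m/s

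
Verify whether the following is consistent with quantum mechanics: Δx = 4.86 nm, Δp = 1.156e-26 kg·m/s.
Yes, it satisfies the uncertainty principle.

Calculate the product ΔxΔp:
ΔxΔp = (4.860e-09 m) × (1.156e-26 kg·m/s)
ΔxΔp = 5.618e-35 J·s

Compare to the minimum allowed value ℏ/2:
ℏ/2 = 5.273e-35 J·s

Since ΔxΔp = 5.618e-35 J·s ≥ 5.273e-35 J·s = ℏ/2,
the measurement satisfies the uncertainty principle.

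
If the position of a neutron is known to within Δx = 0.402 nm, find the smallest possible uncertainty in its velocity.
78.311 m/s

Using the Heisenberg uncertainty principle and Δp = mΔv:
ΔxΔp ≥ ℏ/2
Δx(mΔv) ≥ ℏ/2

The minimum uncertainty in velocity is:
Δv_min = ℏ/(2mΔx)
Δv_min = (1.055e-34 J·s) / (2 × 1.675e-27 kg × 4.020e-10 m)
Δv_min = 7.831e+01 m/s = 78.311 m/s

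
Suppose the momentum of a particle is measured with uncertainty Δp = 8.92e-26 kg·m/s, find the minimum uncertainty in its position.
591.128 pm

Using the Heisenberg uncertainty principle:
ΔxΔp ≥ ℏ/2

The minimum uncertainty in position is:
Δx_min = ℏ/(2Δp)
Δx_min = (1.055e-34 J·s) / (2 × 8.920e-26 kg·m/s)
Δx_min = 5.911e-10 m = 591.128 pm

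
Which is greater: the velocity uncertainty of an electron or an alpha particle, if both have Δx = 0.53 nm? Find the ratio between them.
The electron has the larger minimum velocity uncertainty, by a ratio of 7294.3.

For both particles, Δp_min = ℏ/(2Δx) = 9.949e-26 kg·m/s (same for both).

The velocity uncertainty is Δv = Δp/m:
- electron: Δv = 9.949e-26 / 9.109e-31 = 1.092e+05 m/s = 109.215 km/s
- alpha particle: Δv = 9.949e-26 / 6.645e-27 = 1.497e+01 m/s = 14.973 m/s

Ratio: 1.092e+05 / 1.497e+01 = 7294.3

The lighter particle has larger velocity uncertainty because Δv ∝ 1/m.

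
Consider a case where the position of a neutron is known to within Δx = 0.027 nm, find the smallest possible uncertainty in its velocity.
1.166 km/s

Using the Heisenberg uncertainty principle and Δp = mΔv:
ΔxΔp ≥ ℏ/2
Δx(mΔv) ≥ ℏ/2

The minimum uncertainty in velocity is:
Δv_min = ℏ/(2mΔx)
Δv_min = (1.055e-34 J·s) / (2 × 1.675e-27 kg × 2.700e-11 m)
Δv_min = 1.166e+03 m/s = 1.166 km/s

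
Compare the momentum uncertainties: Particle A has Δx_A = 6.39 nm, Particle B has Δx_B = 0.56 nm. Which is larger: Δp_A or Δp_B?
Particle B has the larger minimum momentum uncertainty, by a factor of 11.41.

For each particle, the minimum momentum uncertainty is Δp_min = ℏ/(2Δx):

Particle A: Δp_A = ℏ/(2×6.390e-09 m) = 8.252e-27 kg·m/s
Particle B: Δp_B = ℏ/(2×5.600e-10 m) = 9.416e-26 kg·m/s

Ratio: Δp_B/Δp_A = 11.41

Since Δp_min ∝ 1/Δx, the particle with smaller position uncertainty (B) has larger momentum uncertainty.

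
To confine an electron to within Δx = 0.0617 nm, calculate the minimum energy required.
2.502 eV

Localizing a particle requires giving it sufficient momentum uncertainty:

1. From uncertainty principle: Δp ≥ ℏ/(2Δx)
   Δp_min = (1.055e-34 J·s) / (2 × 6.170e-11 m)
   Δp_min = 8.546e-25 kg·m/s

2. This momentum uncertainty corresponds to kinetic energy:
   KE ≈ (Δp)²/(2m) = (8.546e-25)²/(2 × 9.109e-31 kg)
   KE = 4.009e-19 J = 2.502 eV

Tighter localization requires more energy.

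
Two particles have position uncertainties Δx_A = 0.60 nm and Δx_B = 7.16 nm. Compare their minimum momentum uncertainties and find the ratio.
Particle A has the larger minimum momentum uncertainty, by a factor of 11.93.

For each particle, the minimum momentum uncertainty is Δp_min = ℏ/(2Δx):

Particle A: Δp_A = ℏ/(2×6.000e-10 m) = 8.788e-26 kg·m/s
Particle B: Δp_B = ℏ/(2×7.160e-09 m) = 7.364e-27 kg·m/s

Ratio: Δp_A/Δp_B = 11.93

Since Δp_min ∝ 1/Δx, the particle with smaller position uncertainty (A) has larger momentum uncertainty.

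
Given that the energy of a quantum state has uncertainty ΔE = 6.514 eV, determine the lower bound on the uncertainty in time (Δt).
50.523 as

Using the energy-time uncertainty principle:
ΔEΔt ≥ ℏ/2

The minimum uncertainty in time is:
Δt_min = ℏ/(2ΔE)
Δt_min = (1.055e-34 J·s) / (2 × 1.044e-18 J)
Δt_min = 5.052e-17 s = 50.523 as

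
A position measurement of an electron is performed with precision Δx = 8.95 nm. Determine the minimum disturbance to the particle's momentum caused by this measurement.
5.891 × 10^-27 kg·m/s

The uncertainty principle implies that measuring position disturbs momentum:
ΔxΔp ≥ ℏ/2

When we measure position with precision Δx, we necessarily introduce a momentum uncertainty:
Δp ≥ ℏ/(2Δx)
Δp_min = (1.055e-34 J·s) / (2 × 8.950e-09 m)
Δp_min = 5.891e-27 kg·m/s

The more precisely we measure position, the greater the momentum disturbance.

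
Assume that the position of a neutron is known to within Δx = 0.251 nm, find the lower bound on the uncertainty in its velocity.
125.423 m/s

Using the Heisenberg uncertainty principle and Δp = mΔv:
ΔxΔp ≥ ℏ/2
Δx(mΔv) ≥ ℏ/2

The minimum uncertainty in velocity is:
Δv_min = ℏ/(2mΔx)
Δv_min = (1.055e-34 J·s) / (2 × 1.675e-27 kg × 2.510e-10 m)
Δv_min = 1.254e+02 m/s = 125.423 m/s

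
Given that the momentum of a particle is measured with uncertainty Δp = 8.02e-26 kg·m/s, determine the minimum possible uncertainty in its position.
657.464 pm

Using the Heisenberg uncertainty principle:
ΔxΔp ≥ ℏ/2

The minimum uncertainty in position is:
Δx_min = ℏ/(2Δp)
Δx_min = (1.055e-34 J·s) / (2 × 8.020e-26 kg·m/s)
Δx_min = 6.575e-10 m = 657.464 pm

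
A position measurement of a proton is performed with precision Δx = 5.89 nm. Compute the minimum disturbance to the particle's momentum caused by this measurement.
8.952 × 10^-27 kg·m/s

The uncertainty principle implies that measuring position disturbs momentum:
ΔxΔp ≥ ℏ/2

When we measure position with precision Δx, we necessarily introduce a momentum uncertainty:
Δp ≥ ℏ/(2Δx)
Δp_min = (1.055e-34 J·s) / (2 × 5.890e-09 m)
Δp_min = 8.952e-27 kg·m/s

The more precisely we measure position, the greater the momentum disturbance.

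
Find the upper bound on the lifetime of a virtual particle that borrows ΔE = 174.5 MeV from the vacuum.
1.886 ys

Using the energy-time uncertainty principle:
ΔEΔt ≥ ℏ/2

For a virtual particle borrowing energy ΔE, the maximum lifetime is:
Δt_max = ℏ/(2ΔE)

Converting energy:
ΔE = 174.5 MeV = 2.796e-11 J

Δt_max = (1.055e-34 J·s) / (2 × 2.796e-11 J)
Δt_max = 1.886e-24 s = 1.886 ys

Virtual particles with higher borrowed energy exist for shorter times.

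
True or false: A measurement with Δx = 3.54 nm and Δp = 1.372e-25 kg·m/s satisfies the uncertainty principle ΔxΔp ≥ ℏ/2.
Yes, it satisfies the uncertainty principle.

Calculate the product ΔxΔp:
ΔxΔp = (3.540e-09 m) × (1.372e-25 kg·m/s)
ΔxΔp = 4.857e-34 J·s

Compare to the minimum allowed value ℏ/2:
ℏ/2 = 5.273e-35 J·s

Since ΔxΔp = 4.857e-34 J·s ≥ 5.273e-35 J·s = ℏ/2,
the measurement satisfies the uncertainty principle.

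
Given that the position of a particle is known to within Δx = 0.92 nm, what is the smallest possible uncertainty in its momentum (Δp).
5.731 × 10^-26 kg·m/s

Using the Heisenberg uncertainty principle:
ΔxΔp ≥ ℏ/2

The minimum uncertainty in momentum is:
Δp_min = ℏ/(2Δx)
Δp_min = (1.055e-34 J·s) / (2 × 9.200e-10 m)
Δp_min = 5.731e-26 kg·m/s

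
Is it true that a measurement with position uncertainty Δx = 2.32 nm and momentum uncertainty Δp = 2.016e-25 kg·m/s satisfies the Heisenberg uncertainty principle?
Yes, it satisfies the uncertainty principle.

Calculate the product ΔxΔp:
ΔxΔp = (2.320e-09 m) × (2.016e-25 kg·m/s)
ΔxΔp = 4.677e-34 J·s

Compare to the minimum allowed value ℏ/2:
ℏ/2 = 5.273e-35 J·s

Since ΔxΔp = 4.677e-34 J·s ≥ 5.273e-35 J·s = ℏ/2,
the measurement satisfies the uncertainty principle.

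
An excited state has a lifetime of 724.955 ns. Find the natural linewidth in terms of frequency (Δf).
109.769 kHz

Using the energy-time uncertainty principle and E = hf:
ΔEΔt ≥ ℏ/2
hΔf·Δt ≥ ℏ/2

The minimum frequency uncertainty is:
Δf = ℏ/(2hτ) = 1/(4πτ)
Δf = 1/(4π × 7.250e-07 s)
Δf = 1.098e+05 Hz = 109.769 kHz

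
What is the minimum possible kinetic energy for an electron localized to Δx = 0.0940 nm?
1.078 eV

Localizing a particle requires giving it sufficient momentum uncertainty:

1. From uncertainty principle: Δp ≥ ℏ/(2Δx)
   Δp_min = (1.055e-34 J·s) / (2 × 9.400e-11 m)
   Δp_min = 5.609e-25 kg·m/s

2. This momentum uncertainty corresponds to kinetic energy:
   KE ≈ (Δp)²/(2m) = (5.609e-25)²/(2 × 9.109e-31 kg)
   KE = 1.727e-19 J = 1.078 eV

Tighter localization requires more energy.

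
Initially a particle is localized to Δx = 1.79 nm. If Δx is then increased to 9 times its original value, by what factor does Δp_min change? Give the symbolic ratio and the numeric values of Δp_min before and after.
Original Δp_min = 2.946 × 10^-26 kg·m/s; new Δp'_min = 3.273 × 10^-27 kg·m/s; ratio Δp'_min/Δp_min = 1/9.

From the uncertainty principle ΔxΔp ≥ ℏ/2, the minimum momentum uncertainty is Δp_min = ℏ/(2Δx).

Original (Δx = 1.79 nm = 1.790e-09 m):
Δp_min = (1.055e-34 J·s)/(2 × 1.790e-09 m) = 2.946e-26 kg·m/s

When Δx → 9Δx:
Δp'_min = ℏ/(2 × 9Δx) = (1/9) × ℏ/(2Δx) = (1/9) × Δp_min
Δp'_min = 1/9 × 2.946e-26 kg·m/s = 3.273e-27 kg·m/s

Since Δp_min ∝ 1/Δx, when Δx is increased to 9 times its original value, Δp_min decreases to 1/9 of its original value.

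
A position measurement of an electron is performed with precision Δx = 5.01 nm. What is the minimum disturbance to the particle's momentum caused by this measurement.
1.052 × 10^-26 kg·m/s

The uncertainty principle implies that measuring position disturbs momentum:
ΔxΔp ≥ ℏ/2

When we measure position with precision Δx, we necessarily introduce a momentum uncertainty:
Δp ≥ ℏ/(2Δx)
Δp_min = (1.055e-34 J·s) / (2 × 5.010e-09 m)
Δp_min = 1.052e-26 kg·m/s

The more precisely we measure position, the greater the momentum disturbance.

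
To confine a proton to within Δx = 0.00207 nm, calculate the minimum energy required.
1.211 eV

Localizing a particle requires giving it sufficient momentum uncertainty:

1. From uncertainty principle: Δp ≥ ℏ/(2Δx)
   Δp_min = (1.055e-34 J·s) / (2 × 2.070e-12 m)
   Δp_min = 2.547e-23 kg·m/s

2. This momentum uncertainty corresponds to kinetic energy:
   KE ≈ (Δp)²/(2m) = (2.547e-23)²/(2 × 1.673e-27 kg)
   KE = 1.940e-19 J = 1.211 eV

Tighter localization requires more energy.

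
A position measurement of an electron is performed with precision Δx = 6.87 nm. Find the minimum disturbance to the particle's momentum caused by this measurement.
7.675 × 10^-27 kg·m/s

The uncertainty principle implies that measuring position disturbs momentum:
ΔxΔp ≥ ℏ/2

When we measure position with precision Δx, we necessarily introduce a momentum uncertainty:
Δp ≥ ℏ/(2Δx)
Δp_min = (1.055e-34 J·s) / (2 × 6.870e-09 m)
Δp_min = 7.675e-27 kg·m/s

The more precisely we measure position, the greater the momentum disturbance.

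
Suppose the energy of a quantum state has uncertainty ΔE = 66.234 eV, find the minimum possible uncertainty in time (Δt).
4.969 as

Using the energy-time uncertainty principle:
ΔEΔt ≥ ℏ/2

The minimum uncertainty in time is:
Δt_min = ℏ/(2ΔE)
Δt_min = (1.055e-34 J·s) / (2 × 1.061e-17 J)
Δt_min = 4.969e-18 s = 4.969 as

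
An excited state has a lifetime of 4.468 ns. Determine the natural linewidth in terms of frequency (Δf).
17.811 MHz

Using the energy-time uncertainty principle and E = hf:
ΔEΔt ≥ ℏ/2
hΔf·Δt ≥ ℏ/2

The minimum frequency uncertainty is:
Δf = ℏ/(2hτ) = 1/(4πτ)
Δf = 1/(4π × 4.468e-09 s)
Δf = 1.781e+07 Hz = 17.811 MHz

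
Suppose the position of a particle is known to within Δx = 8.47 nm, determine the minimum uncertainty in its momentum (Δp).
6.225 × 10^-27 kg·m/s

Using the Heisenberg uncertainty principle:
ΔxΔp ≥ ℏ/2

The minimum uncertainty in momentum is:
Δp_min = ℏ/(2Δx)
Δp_min = (1.055e-34 J·s) / (2 × 8.470e-09 m)
Δp_min = 6.225e-27 kg·m/s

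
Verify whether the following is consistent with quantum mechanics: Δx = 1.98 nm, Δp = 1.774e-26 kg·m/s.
No, it violates the uncertainty principle (impossible measurement).

Calculate the product ΔxΔp:
ΔxΔp = (1.980e-09 m) × (1.774e-26 kg·m/s)
ΔxΔp = 3.513e-35 J·s

Compare to the minimum allowed value ℏ/2:
ℏ/2 = 5.273e-35 J·s

Since ΔxΔp = 3.513e-35 J·s < 5.273e-35 J·s = ℏ/2,
the measurement violates the uncertainty principle.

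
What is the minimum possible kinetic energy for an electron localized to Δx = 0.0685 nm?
2.030 eV

Localizing a particle requires giving it sufficient momentum uncertainty:

1. From uncertainty principle: Δp ≥ ℏ/(2Δx)
   Δp_min = (1.055e-34 J·s) / (2 × 6.850e-11 m)
   Δp_min = 7.698e-25 kg·m/s

2. This momentum uncertainty corresponds to kinetic energy:
   KE ≈ (Δp)²/(2m) = (7.698e-25)²/(2 × 9.109e-31 kg)
   KE = 3.252e-19 J = 2.030 eV

Tighter localization requires more energy.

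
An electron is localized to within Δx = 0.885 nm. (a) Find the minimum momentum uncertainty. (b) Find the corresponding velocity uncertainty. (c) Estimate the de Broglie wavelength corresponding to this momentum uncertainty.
(a) Δp_min = 5.958 × 10^-26 kg·m/s
(b) Δv_min = 65.405 km/s
(c) λ_dB = 11.121 nm

Step-by-step:

(a) From the uncertainty principle:
Δp_min = ℏ/(2Δx) = (1.055e-34 J·s)/(2 × 8.850e-10 m) = 5.958e-26 kg·m/s

(b) The velocity uncertainty:
Δv = Δp/m = (5.958e-26 kg·m/s)/(9.109e-31 kg) = 6.541e+04 m/s = 65.405 km/s

(c) The de Broglie wavelength for this momentum:
λ = h/p = (6.626e-34 J·s)/(5.958e-26 kg·m/s) = 1.112e-08 m = 11.121 nm

Note: The de Broglie wavelength is comparable to the localization size, as expected from wave-particle duality.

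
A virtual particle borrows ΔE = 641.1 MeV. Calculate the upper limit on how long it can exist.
5.133 × 10^-25 s

Using the energy-time uncertainty principle:
ΔEΔt ≥ ℏ/2

For a virtual particle borrowing energy ΔE, the maximum lifetime is:
Δt_max = ℏ/(2ΔE)

Converting energy:
ΔE = 641.1 MeV = 1.027e-10 J

Δt_max = (1.055e-34 J·s) / (2 × 1.027e-10 J)
Δt_max = 5.133e-25 s = 5.133 × 10^-25 s

Virtual particles with higher borrowed energy exist for shorter times.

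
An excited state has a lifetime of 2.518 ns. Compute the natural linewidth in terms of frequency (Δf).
31.603 MHz

Using the energy-time uncertainty principle and E = hf:
ΔEΔt ≥ ℏ/2
hΔf·Δt ≥ ℏ/2

The minimum frequency uncertainty is:
Δf = ℏ/(2hτ) = 1/(4πτ)
Δf = 1/(4π × 2.518e-09 s)
Δf = 3.160e+07 Hz = 31.603 MHz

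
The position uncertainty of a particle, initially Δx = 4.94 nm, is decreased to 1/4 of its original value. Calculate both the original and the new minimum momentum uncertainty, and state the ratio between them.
Original Δp_min = 1.067 × 10^-26 kg·m/s; new Δp'_min = 4.270 × 10^-26 kg·m/s; ratio Δp'_min/Δp_min = 4.

From the uncertainty principle ΔxΔp ≥ ℏ/2, the minimum momentum uncertainty is Δp_min = ℏ/(2Δx).

Original (Δx = 4.94 nm = 4.940e-09 m):
Δp_min = (1.055e-34 J·s)/(2 × 4.940e-09 m) = 1.067e-26 kg·m/s

When Δx → (1/4)Δx:
Δp'_min = ℏ/(2 × (1/4)Δx) = 4 × ℏ/(2Δx) = 4 × Δp_min
Δp'_min = 4 × 1.067e-26 kg·m/s = 4.270e-26 kg·m/s

Since Δp_min ∝ 1/Δx, when Δx is decreased to 1/4 of its original value, Δp_min increases to 4 times its original value.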